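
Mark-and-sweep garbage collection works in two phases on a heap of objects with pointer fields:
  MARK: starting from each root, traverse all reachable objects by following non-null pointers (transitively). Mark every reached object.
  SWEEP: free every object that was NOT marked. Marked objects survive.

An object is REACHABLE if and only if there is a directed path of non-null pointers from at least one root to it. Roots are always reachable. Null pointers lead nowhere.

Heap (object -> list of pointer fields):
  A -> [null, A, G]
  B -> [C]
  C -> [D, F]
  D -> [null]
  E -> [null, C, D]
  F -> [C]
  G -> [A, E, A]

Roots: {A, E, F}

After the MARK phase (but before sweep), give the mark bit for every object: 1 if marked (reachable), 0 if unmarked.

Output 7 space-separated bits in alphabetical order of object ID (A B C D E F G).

Answer: 1 0 1 1 1 1 1

Derivation:
Roots: A E F
Mark A: refs=null A G, marked=A
Mark E: refs=null C D, marked=A E
Mark F: refs=C, marked=A E F
Mark G: refs=A E A, marked=A E F G
Mark C: refs=D F, marked=A C E F G
Mark D: refs=null, marked=A C D E F G
Unmarked (collected): B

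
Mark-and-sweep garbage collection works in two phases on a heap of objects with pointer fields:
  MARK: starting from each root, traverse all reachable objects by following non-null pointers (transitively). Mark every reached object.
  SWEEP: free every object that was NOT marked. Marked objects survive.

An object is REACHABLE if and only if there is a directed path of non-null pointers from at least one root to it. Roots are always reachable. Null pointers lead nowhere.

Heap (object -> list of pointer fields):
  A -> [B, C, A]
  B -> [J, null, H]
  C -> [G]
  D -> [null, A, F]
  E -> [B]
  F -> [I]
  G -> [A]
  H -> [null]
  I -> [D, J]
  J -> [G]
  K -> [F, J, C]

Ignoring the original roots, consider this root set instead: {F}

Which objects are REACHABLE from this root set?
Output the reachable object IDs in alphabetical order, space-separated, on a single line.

Answer: A B C D F G H I J

Derivation:
Roots: F
Mark F: refs=I, marked=F
Mark I: refs=D J, marked=F I
Mark D: refs=null A F, marked=D F I
Mark J: refs=G, marked=D F I J
Mark A: refs=B C A, marked=A D F I J
Mark G: refs=A, marked=A D F G I J
Mark B: refs=J null H, marked=A B D F G I J
Mark C: refs=G, marked=A B C D F G I J
Mark H: refs=null, marked=A B C D F G H I J
Unmarked (collected): E K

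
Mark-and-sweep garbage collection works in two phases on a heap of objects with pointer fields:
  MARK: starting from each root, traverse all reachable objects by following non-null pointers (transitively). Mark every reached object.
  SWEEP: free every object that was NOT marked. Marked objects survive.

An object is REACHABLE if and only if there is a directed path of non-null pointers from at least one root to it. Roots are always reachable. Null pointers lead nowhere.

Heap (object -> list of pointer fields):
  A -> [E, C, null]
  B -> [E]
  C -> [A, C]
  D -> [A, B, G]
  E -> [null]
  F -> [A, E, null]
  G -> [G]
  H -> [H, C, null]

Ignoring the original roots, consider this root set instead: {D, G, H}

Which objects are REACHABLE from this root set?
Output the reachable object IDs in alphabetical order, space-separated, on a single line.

Roots: D G H
Mark D: refs=A B G, marked=D
Mark G: refs=G, marked=D G
Mark H: refs=H C null, marked=D G H
Mark A: refs=E C null, marked=A D G H
Mark B: refs=E, marked=A B D G H
Mark C: refs=A C, marked=A B C D G H
Mark E: refs=null, marked=A B C D E G H
Unmarked (collected): F

Answer: A B C D E G H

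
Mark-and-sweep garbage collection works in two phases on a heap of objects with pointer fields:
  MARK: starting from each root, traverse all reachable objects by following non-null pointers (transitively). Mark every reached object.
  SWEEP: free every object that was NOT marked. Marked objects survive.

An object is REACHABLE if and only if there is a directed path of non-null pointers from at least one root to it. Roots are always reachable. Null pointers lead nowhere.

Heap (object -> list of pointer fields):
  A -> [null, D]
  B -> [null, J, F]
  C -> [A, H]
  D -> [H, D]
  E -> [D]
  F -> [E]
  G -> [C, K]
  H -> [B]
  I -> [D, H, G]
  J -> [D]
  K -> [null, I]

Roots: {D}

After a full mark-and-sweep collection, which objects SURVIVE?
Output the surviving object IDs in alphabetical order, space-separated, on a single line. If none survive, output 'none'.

Roots: D
Mark D: refs=H D, marked=D
Mark H: refs=B, marked=D H
Mark B: refs=null J F, marked=B D H
Mark J: refs=D, marked=B D H J
Mark F: refs=E, marked=B D F H J
Mark E: refs=D, marked=B D E F H J
Unmarked (collected): A C G I K

Answer: B D E F H J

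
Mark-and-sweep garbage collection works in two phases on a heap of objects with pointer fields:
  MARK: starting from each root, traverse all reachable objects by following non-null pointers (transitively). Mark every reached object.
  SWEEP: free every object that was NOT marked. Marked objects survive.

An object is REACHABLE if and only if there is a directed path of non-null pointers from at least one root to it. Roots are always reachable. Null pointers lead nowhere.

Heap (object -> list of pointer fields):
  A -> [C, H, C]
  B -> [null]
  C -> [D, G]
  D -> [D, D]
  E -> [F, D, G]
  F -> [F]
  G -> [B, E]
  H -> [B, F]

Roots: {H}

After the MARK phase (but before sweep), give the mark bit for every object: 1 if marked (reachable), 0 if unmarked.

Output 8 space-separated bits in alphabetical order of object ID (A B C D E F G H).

Answer: 0 1 0 0 0 1 0 1

Derivation:
Roots: H
Mark H: refs=B F, marked=H
Mark B: refs=null, marked=B H
Mark F: refs=F, marked=B F H
Unmarked (collected): A C D E G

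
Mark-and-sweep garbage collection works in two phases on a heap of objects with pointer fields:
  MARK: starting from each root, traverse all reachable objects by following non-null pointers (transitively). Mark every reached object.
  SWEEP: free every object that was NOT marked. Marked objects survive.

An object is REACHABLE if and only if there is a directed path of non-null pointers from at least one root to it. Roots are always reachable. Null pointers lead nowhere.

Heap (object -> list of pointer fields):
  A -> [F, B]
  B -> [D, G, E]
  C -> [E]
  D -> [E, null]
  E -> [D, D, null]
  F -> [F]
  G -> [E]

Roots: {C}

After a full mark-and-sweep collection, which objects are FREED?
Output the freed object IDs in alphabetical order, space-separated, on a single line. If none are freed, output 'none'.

Answer: A B F G

Derivation:
Roots: C
Mark C: refs=E, marked=C
Mark E: refs=D D null, marked=C E
Mark D: refs=E null, marked=C D E
Unmarked (collected): A B F G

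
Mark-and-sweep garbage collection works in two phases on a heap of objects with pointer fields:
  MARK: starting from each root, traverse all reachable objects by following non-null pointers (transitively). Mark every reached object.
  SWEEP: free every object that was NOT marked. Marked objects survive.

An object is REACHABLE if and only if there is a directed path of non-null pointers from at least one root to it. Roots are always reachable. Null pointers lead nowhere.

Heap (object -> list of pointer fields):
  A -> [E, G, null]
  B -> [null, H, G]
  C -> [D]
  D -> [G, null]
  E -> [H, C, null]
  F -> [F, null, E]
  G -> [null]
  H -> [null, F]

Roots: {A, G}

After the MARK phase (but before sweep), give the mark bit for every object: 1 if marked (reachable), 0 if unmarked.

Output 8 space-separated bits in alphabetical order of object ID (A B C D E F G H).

Answer: 1 0 1 1 1 1 1 1

Derivation:
Roots: A G
Mark A: refs=E G null, marked=A
Mark G: refs=null, marked=A G
Mark E: refs=H C null, marked=A E G
Mark H: refs=null F, marked=A E G H
Mark C: refs=D, marked=A C E G H
Mark F: refs=F null E, marked=A C E F G H
Mark D: refs=G null, marked=A C D E F G H
Unmarked (collected): B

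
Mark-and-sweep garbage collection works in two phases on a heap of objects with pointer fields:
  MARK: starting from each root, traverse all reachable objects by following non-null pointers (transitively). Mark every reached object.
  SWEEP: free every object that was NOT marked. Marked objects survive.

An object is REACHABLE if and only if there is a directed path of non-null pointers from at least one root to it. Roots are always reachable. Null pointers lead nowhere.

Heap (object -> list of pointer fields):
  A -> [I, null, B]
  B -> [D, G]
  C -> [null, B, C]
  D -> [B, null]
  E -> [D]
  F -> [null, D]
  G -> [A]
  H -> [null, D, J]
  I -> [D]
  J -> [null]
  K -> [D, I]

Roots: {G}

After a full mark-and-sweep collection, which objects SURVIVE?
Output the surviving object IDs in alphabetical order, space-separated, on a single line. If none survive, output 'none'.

Answer: A B D G I

Derivation:
Roots: G
Mark G: refs=A, marked=G
Mark A: refs=I null B, marked=A G
Mark I: refs=D, marked=A G I
Mark B: refs=D G, marked=A B G I
Mark D: refs=B null, marked=A B D G I
Unmarked (collected): C E F H J K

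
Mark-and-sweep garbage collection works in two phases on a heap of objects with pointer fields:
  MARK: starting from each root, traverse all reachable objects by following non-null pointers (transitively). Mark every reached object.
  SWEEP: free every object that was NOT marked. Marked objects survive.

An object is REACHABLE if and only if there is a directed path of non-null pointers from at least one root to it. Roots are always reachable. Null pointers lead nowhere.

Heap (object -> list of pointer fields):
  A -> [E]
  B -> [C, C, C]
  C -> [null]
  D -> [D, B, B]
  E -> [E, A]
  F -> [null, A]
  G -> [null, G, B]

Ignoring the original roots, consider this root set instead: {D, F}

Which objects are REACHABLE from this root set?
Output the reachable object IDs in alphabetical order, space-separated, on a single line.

Answer: A B C D E F

Derivation:
Roots: D F
Mark D: refs=D B B, marked=D
Mark F: refs=null A, marked=D F
Mark B: refs=C C C, marked=B D F
Mark A: refs=E, marked=A B D F
Mark C: refs=null, marked=A B C D F
Mark E: refs=E A, marked=A B C D E F
Unmarked (collected): G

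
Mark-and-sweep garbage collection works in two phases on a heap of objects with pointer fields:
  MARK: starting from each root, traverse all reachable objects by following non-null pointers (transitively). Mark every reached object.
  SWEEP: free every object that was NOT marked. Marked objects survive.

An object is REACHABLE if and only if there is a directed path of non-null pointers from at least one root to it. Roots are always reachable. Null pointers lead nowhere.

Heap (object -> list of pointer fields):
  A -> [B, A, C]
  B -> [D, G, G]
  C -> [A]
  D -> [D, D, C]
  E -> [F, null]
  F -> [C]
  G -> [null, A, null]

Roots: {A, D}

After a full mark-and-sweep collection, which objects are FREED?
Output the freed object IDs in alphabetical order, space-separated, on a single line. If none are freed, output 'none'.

Answer: E F

Derivation:
Roots: A D
Mark A: refs=B A C, marked=A
Mark D: refs=D D C, marked=A D
Mark B: refs=D G G, marked=A B D
Mark C: refs=A, marked=A B C D
Mark G: refs=null A null, marked=A B C D G
Unmarked (collected): E F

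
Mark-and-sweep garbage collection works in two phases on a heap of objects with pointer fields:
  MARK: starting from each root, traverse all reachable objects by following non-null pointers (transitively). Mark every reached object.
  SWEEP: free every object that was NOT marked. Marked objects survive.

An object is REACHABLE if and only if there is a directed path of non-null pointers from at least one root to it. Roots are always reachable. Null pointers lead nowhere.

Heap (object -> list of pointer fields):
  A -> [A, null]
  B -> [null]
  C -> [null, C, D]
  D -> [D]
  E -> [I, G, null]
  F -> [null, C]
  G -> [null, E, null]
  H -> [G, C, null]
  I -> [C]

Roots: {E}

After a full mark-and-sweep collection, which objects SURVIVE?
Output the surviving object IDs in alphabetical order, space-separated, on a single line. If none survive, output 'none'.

Answer: C D E G I

Derivation:
Roots: E
Mark E: refs=I G null, marked=E
Mark I: refs=C, marked=E I
Mark G: refs=null E null, marked=E G I
Mark C: refs=null C D, marked=C E G I
Mark D: refs=D, marked=C D E G I
Unmarked (collected): A B F H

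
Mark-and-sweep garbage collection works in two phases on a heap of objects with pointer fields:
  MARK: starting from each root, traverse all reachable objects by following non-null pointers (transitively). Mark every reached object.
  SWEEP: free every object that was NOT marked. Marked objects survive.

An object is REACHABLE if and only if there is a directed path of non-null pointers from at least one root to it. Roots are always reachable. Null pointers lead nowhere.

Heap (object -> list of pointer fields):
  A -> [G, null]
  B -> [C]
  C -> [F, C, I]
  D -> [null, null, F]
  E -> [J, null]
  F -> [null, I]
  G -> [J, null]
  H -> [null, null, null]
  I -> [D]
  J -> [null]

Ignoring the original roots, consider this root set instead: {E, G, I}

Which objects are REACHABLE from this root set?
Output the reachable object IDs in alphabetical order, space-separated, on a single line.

Roots: E G I
Mark E: refs=J null, marked=E
Mark G: refs=J null, marked=E G
Mark I: refs=D, marked=E G I
Mark J: refs=null, marked=E G I J
Mark D: refs=null null F, marked=D E G I J
Mark F: refs=null I, marked=D E F G I J
Unmarked (collected): A B C H

Answer: D E F G I J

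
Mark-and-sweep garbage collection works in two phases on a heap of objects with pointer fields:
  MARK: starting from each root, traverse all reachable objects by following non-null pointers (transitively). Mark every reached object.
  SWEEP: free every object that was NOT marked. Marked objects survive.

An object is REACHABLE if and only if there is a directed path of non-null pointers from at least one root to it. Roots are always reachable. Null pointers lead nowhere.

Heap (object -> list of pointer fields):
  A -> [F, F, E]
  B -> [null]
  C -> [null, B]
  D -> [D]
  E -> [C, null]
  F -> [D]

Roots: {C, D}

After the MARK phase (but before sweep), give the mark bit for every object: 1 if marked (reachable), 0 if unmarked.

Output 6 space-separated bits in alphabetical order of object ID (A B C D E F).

Answer: 0 1 1 1 0 0

Derivation:
Roots: C D
Mark C: refs=null B, marked=C
Mark D: refs=D, marked=C D
Mark B: refs=null, marked=B C D
Unmarked (collected): A E F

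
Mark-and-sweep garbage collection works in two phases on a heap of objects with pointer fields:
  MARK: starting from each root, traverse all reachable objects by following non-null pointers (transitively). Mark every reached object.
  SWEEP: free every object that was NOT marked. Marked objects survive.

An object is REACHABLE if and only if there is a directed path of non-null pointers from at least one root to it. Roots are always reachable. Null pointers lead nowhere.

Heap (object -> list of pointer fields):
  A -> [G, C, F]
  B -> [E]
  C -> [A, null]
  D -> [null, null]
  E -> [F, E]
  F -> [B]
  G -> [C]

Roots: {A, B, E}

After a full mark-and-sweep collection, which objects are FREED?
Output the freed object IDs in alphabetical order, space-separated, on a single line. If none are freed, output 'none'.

Answer: D

Derivation:
Roots: A B E
Mark A: refs=G C F, marked=A
Mark B: refs=E, marked=A B
Mark E: refs=F E, marked=A B E
Mark G: refs=C, marked=A B E G
Mark C: refs=A null, marked=A B C E G
Mark F: refs=B, marked=A B C E F G
Unmarked (collected): D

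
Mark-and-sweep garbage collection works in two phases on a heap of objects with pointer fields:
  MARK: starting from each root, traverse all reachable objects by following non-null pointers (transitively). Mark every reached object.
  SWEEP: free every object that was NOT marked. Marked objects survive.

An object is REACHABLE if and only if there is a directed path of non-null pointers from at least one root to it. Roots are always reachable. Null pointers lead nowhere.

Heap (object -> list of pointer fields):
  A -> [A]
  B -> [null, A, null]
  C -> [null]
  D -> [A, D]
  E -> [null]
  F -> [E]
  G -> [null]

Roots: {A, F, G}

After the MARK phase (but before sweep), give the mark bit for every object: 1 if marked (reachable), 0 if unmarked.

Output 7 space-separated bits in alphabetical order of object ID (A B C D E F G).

Answer: 1 0 0 0 1 1 1

Derivation:
Roots: A F G
Mark A: refs=A, marked=A
Mark F: refs=E, marked=A F
Mark G: refs=null, marked=A F G
Mark E: refs=null, marked=A E F G
Unmarked (collected): B C D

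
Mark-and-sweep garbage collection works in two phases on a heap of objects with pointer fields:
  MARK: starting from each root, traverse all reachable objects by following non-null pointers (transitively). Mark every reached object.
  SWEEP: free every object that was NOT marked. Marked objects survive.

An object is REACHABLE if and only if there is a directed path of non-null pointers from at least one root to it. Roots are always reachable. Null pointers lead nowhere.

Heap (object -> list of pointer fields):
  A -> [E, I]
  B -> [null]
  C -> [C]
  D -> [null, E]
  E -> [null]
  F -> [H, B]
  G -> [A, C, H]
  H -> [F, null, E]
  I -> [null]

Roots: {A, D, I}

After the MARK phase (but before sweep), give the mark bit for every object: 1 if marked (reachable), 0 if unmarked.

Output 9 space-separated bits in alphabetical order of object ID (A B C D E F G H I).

Answer: 1 0 0 1 1 0 0 0 1

Derivation:
Roots: A D I
Mark A: refs=E I, marked=A
Mark D: refs=null E, marked=A D
Mark I: refs=null, marked=A D I
Mark E: refs=null, marked=A D E I
Unmarked (collected): B C F G H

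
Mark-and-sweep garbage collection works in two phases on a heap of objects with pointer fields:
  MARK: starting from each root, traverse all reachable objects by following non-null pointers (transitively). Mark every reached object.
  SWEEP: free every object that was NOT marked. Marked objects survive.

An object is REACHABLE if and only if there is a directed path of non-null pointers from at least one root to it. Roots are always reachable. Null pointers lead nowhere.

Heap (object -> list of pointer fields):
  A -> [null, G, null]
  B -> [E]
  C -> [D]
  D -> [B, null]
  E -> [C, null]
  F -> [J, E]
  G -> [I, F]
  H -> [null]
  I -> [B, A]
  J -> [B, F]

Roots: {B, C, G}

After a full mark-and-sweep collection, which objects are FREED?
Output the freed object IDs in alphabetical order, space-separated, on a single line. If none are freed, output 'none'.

Roots: B C G
Mark B: refs=E, marked=B
Mark C: refs=D, marked=B C
Mark G: refs=I F, marked=B C G
Mark E: refs=C null, marked=B C E G
Mark D: refs=B null, marked=B C D E G
Mark I: refs=B A, marked=B C D E G I
Mark F: refs=J E, marked=B C D E F G I
Mark A: refs=null G null, marked=A B C D E F G I
Mark J: refs=B F, marked=A B C D E F G I J
Unmarked (collected): H

Answer: H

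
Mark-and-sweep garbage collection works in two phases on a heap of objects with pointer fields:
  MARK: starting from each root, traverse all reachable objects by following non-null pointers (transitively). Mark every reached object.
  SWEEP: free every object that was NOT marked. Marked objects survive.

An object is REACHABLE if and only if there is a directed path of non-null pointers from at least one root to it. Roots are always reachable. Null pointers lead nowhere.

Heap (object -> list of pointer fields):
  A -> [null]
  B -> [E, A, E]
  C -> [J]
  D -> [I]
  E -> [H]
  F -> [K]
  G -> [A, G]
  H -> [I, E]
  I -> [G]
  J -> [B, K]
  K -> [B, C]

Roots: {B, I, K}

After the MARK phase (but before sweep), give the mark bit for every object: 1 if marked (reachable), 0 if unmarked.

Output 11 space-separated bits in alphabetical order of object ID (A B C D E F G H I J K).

Answer: 1 1 1 0 1 0 1 1 1 1 1

Derivation:
Roots: B I K
Mark B: refs=E A E, marked=B
Mark I: refs=G, marked=B I
Mark K: refs=B C, marked=B I K
Mark E: refs=H, marked=B E I K
Mark A: refs=null, marked=A B E I K
Mark G: refs=A G, marked=A B E G I K
Mark C: refs=J, marked=A B C E G I K
Mark H: refs=I E, marked=A B C E G H I K
Mark J: refs=B K, marked=A B C E G H I J K
Unmarked (collected): D F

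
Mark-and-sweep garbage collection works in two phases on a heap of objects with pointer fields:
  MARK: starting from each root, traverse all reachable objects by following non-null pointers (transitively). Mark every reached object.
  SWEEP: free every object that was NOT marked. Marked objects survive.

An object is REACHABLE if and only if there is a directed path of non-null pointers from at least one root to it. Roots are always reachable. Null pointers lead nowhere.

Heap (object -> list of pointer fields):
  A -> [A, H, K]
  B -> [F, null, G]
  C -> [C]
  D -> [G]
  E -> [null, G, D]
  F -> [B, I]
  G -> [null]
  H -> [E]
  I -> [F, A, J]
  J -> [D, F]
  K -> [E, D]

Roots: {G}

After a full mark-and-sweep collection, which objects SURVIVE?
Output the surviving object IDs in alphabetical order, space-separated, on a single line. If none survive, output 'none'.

Answer: G

Derivation:
Roots: G
Mark G: refs=null, marked=G
Unmarked (collected): A B C D E F H I J K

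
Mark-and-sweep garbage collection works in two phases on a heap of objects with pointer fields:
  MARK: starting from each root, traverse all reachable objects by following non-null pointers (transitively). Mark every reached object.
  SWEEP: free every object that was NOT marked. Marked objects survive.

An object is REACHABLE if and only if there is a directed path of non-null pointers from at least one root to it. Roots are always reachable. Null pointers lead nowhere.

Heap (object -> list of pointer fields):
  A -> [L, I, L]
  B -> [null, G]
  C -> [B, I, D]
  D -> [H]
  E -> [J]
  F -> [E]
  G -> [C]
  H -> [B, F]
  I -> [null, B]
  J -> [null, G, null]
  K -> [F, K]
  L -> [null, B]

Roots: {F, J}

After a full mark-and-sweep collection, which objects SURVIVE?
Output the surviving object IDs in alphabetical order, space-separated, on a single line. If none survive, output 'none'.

Roots: F J
Mark F: refs=E, marked=F
Mark J: refs=null G null, marked=F J
Mark E: refs=J, marked=E F J
Mark G: refs=C, marked=E F G J
Mark C: refs=B I D, marked=C E F G J
Mark B: refs=null G, marked=B C E F G J
Mark I: refs=null B, marked=B C E F G I J
Mark D: refs=H, marked=B C D E F G I J
Mark H: refs=B F, marked=B C D E F G H I J
Unmarked (collected): A K L

Answer: B C D E F G H I J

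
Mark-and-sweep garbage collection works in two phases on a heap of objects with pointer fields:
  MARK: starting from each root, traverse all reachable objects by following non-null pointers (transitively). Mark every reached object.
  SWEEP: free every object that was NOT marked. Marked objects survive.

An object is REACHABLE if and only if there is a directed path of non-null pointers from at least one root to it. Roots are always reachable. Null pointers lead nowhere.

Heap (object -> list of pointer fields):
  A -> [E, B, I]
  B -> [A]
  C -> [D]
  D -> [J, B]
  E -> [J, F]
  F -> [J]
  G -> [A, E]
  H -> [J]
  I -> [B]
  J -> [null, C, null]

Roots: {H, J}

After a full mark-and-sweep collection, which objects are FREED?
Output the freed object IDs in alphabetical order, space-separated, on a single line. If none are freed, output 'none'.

Roots: H J
Mark H: refs=J, marked=H
Mark J: refs=null C null, marked=H J
Mark C: refs=D, marked=C H J
Mark D: refs=J B, marked=C D H J
Mark B: refs=A, marked=B C D H J
Mark A: refs=E B I, marked=A B C D H J
Mark E: refs=J F, marked=A B C D E H J
Mark I: refs=B, marked=A B C D E H I J
Mark F: refs=J, marked=A B C D E F H I J
Unmarked (collected): G

Answer: G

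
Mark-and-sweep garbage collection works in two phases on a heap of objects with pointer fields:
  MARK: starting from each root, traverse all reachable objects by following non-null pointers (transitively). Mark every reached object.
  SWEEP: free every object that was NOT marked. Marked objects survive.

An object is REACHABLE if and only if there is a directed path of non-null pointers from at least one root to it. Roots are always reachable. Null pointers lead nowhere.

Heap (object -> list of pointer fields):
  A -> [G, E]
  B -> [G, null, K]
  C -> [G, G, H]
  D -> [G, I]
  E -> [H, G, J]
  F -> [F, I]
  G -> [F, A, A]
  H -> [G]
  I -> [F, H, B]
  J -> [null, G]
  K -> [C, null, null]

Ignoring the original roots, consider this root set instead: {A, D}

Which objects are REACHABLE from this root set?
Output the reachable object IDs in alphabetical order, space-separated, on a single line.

Roots: A D
Mark A: refs=G E, marked=A
Mark D: refs=G I, marked=A D
Mark G: refs=F A A, marked=A D G
Mark E: refs=H G J, marked=A D E G
Mark I: refs=F H B, marked=A D E G I
Mark F: refs=F I, marked=A D E F G I
Mark H: refs=G, marked=A D E F G H I
Mark J: refs=null G, marked=A D E F G H I J
Mark B: refs=G null K, marked=A B D E F G H I J
Mark K: refs=C null null, marked=A B D E F G H I J K
Mark C: refs=G G H, marked=A B C D E F G H I J K
Unmarked (collected): (none)

Answer: A B C D E F G H I J K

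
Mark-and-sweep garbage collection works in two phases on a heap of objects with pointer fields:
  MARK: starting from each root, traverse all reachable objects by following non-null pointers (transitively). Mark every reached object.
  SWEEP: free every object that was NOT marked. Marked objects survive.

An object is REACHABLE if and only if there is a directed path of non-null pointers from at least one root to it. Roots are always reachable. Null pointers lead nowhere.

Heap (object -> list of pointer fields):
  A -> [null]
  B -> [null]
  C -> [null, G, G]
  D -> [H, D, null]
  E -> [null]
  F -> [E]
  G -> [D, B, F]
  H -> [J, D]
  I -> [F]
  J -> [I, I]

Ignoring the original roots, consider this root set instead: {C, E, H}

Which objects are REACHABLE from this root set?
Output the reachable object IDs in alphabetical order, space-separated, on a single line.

Roots: C E H
Mark C: refs=null G G, marked=C
Mark E: refs=null, marked=C E
Mark H: refs=J D, marked=C E H
Mark G: refs=D B F, marked=C E G H
Mark J: refs=I I, marked=C E G H J
Mark D: refs=H D null, marked=C D E G H J
Mark B: refs=null, marked=B C D E G H J
Mark F: refs=E, marked=B C D E F G H J
Mark I: refs=F, marked=B C D E F G H I J
Unmarked (collected): A

Answer: B C D E F G H I J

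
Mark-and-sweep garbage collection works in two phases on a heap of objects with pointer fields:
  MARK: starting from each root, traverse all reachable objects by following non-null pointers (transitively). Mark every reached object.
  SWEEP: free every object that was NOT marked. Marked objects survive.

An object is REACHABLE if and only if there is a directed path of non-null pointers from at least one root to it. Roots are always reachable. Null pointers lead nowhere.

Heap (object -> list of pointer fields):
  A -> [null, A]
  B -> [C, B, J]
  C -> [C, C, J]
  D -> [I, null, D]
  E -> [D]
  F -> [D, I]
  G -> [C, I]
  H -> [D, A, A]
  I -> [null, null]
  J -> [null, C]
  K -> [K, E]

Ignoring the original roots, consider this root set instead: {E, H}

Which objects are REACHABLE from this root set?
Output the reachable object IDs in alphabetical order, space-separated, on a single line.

Answer: A D E H I

Derivation:
Roots: E H
Mark E: refs=D, marked=E
Mark H: refs=D A A, marked=E H
Mark D: refs=I null D, marked=D E H
Mark A: refs=null A, marked=A D E H
Mark I: refs=null null, marked=A D E H I
Unmarked (collected): B C F G J K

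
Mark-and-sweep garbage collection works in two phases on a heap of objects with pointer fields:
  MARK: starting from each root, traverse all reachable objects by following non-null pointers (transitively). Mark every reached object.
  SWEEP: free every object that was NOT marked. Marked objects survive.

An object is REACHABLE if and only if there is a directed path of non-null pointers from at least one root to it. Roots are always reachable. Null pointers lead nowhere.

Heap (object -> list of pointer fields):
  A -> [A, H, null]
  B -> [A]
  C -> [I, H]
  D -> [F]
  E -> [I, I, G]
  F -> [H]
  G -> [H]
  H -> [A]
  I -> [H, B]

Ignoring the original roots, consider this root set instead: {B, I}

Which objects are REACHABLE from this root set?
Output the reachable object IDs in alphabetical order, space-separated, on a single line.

Answer: A B H I

Derivation:
Roots: B I
Mark B: refs=A, marked=B
Mark I: refs=H B, marked=B I
Mark A: refs=A H null, marked=A B I
Mark H: refs=A, marked=A B H I
Unmarked (collected): C D E F G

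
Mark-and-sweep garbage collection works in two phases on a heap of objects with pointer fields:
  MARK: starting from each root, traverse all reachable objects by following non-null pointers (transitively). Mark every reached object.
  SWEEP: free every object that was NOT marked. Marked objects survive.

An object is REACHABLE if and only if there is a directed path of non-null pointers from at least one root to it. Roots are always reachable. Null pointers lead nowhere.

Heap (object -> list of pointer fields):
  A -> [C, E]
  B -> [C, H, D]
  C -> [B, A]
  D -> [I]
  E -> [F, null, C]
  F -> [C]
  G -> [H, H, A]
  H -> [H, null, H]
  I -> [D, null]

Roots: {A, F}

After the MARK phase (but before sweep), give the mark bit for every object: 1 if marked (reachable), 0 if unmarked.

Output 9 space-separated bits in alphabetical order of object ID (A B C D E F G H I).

Roots: A F
Mark A: refs=C E, marked=A
Mark F: refs=C, marked=A F
Mark C: refs=B A, marked=A C F
Mark E: refs=F null C, marked=A C E F
Mark B: refs=C H D, marked=A B C E F
Mark H: refs=H null H, marked=A B C E F H
Mark D: refs=I, marked=A B C D E F H
Mark I: refs=D null, marked=A B C D E F H I
Unmarked (collected): G

Answer: 1 1 1 1 1 1 0 1 1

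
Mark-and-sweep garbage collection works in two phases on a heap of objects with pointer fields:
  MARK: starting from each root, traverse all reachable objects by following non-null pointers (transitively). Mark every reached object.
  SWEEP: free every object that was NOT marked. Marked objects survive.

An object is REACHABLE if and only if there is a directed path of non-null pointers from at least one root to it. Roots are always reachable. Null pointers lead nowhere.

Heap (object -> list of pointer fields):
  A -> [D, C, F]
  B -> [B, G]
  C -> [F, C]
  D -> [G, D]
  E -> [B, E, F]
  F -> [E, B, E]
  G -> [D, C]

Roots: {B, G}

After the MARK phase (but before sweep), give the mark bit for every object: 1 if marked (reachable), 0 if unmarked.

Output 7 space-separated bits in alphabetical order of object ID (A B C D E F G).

Roots: B G
Mark B: refs=B G, marked=B
Mark G: refs=D C, marked=B G
Mark D: refs=G D, marked=B D G
Mark C: refs=F C, marked=B C D G
Mark F: refs=E B E, marked=B C D F G
Mark E: refs=B E F, marked=B C D E F G
Unmarked (collected): A

Answer: 0 1 1 1 1 1 1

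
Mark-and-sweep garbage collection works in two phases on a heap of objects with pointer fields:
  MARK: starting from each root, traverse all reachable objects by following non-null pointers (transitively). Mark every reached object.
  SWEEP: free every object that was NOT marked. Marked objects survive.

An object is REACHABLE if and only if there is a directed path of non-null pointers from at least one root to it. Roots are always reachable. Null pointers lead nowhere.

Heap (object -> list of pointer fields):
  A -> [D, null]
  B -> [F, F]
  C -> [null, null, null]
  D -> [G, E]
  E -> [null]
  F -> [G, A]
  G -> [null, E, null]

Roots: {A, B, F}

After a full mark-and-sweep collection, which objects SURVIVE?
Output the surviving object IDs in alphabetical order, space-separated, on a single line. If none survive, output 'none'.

Roots: A B F
Mark A: refs=D null, marked=A
Mark B: refs=F F, marked=A B
Mark F: refs=G A, marked=A B F
Mark D: refs=G E, marked=A B D F
Mark G: refs=null E null, marked=A B D F G
Mark E: refs=null, marked=A B D E F G
Unmarked (collected): C

Answer: A B D E F G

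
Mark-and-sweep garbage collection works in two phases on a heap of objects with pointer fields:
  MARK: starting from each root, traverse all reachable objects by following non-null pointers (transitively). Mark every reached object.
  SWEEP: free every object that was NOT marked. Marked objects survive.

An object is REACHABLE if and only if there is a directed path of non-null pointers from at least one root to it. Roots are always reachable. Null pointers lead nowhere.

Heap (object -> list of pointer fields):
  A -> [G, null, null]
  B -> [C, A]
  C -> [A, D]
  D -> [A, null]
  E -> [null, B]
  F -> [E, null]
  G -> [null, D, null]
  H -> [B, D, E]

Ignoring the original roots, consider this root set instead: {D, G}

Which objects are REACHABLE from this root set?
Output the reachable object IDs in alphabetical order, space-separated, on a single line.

Answer: A D G

Derivation:
Roots: D G
Mark D: refs=A null, marked=D
Mark G: refs=null D null, marked=D G
Mark A: refs=G null null, marked=A D G
Unmarked (collected): B C E F H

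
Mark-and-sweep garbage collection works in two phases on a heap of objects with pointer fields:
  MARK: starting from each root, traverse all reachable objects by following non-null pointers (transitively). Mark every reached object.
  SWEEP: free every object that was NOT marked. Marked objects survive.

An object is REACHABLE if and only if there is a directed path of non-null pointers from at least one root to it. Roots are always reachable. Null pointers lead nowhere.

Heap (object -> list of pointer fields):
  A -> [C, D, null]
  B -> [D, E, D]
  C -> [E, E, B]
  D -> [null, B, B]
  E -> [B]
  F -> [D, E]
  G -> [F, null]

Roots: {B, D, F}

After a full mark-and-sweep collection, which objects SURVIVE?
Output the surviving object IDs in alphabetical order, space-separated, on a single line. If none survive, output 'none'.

Roots: B D F
Mark B: refs=D E D, marked=B
Mark D: refs=null B B, marked=B D
Mark F: refs=D E, marked=B D F
Mark E: refs=B, marked=B D E F
Unmarked (collected): A C G

Answer: B D E F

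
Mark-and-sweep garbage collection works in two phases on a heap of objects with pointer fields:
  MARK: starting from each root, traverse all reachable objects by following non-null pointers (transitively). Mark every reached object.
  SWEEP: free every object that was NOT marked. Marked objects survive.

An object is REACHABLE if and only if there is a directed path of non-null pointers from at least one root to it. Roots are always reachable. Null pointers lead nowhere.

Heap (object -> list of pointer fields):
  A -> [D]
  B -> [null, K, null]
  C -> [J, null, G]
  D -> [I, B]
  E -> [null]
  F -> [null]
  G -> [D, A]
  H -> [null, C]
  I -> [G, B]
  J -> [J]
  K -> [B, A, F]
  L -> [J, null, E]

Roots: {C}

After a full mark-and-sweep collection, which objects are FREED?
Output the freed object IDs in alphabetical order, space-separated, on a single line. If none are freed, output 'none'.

Roots: C
Mark C: refs=J null G, marked=C
Mark J: refs=J, marked=C J
Mark G: refs=D A, marked=C G J
Mark D: refs=I B, marked=C D G J
Mark A: refs=D, marked=A C D G J
Mark I: refs=G B, marked=A C D G I J
Mark B: refs=null K null, marked=A B C D G I J
Mark K: refs=B A F, marked=A B C D G I J K
Mark F: refs=null, marked=A B C D F G I J K
Unmarked (collected): E H L

Answer: E H L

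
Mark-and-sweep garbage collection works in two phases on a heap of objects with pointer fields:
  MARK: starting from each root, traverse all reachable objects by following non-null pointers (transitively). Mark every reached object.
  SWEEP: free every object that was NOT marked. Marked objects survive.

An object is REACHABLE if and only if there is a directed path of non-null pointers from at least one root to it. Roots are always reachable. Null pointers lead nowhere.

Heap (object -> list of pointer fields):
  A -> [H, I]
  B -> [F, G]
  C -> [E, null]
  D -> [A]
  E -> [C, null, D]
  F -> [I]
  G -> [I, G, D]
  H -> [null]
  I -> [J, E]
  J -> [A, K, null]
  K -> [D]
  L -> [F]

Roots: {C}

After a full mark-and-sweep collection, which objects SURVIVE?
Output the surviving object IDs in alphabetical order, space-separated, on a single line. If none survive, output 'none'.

Roots: C
Mark C: refs=E null, marked=C
Mark E: refs=C null D, marked=C E
Mark D: refs=A, marked=C D E
Mark A: refs=H I, marked=A C D E
Mark H: refs=null, marked=A C D E H
Mark I: refs=J E, marked=A C D E H I
Mark J: refs=A K null, marked=A C D E H I J
Mark K: refs=D, marked=A C D E H I J K
Unmarked (collected): B F G L

Answer: A C D E H I J K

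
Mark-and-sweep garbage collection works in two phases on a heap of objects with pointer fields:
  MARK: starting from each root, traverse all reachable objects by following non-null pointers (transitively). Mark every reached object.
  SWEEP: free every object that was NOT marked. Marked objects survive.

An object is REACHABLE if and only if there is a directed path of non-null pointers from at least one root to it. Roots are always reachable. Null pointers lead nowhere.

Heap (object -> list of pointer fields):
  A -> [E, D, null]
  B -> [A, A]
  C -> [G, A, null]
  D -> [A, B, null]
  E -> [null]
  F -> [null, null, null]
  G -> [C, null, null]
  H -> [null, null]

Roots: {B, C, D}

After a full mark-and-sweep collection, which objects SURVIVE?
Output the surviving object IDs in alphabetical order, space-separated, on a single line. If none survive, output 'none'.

Answer: A B C D E G

Derivation:
Roots: B C D
Mark B: refs=A A, marked=B
Mark C: refs=G A null, marked=B C
Mark D: refs=A B null, marked=B C D
Mark A: refs=E D null, marked=A B C D
Mark G: refs=C null null, marked=A B C D G
Mark E: refs=null, marked=A B C D E G
Unmarked (collected): F H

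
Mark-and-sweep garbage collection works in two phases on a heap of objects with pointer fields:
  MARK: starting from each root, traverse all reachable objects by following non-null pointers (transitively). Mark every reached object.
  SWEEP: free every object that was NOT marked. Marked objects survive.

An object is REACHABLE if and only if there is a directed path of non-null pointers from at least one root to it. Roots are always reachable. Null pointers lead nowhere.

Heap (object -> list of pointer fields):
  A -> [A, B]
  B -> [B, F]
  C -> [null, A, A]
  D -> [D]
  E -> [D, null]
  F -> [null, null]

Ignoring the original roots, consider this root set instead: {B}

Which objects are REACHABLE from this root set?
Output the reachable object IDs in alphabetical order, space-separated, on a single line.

Answer: B F

Derivation:
Roots: B
Mark B: refs=B F, marked=B
Mark F: refs=null null, marked=B F
Unmarked (collected): A C D E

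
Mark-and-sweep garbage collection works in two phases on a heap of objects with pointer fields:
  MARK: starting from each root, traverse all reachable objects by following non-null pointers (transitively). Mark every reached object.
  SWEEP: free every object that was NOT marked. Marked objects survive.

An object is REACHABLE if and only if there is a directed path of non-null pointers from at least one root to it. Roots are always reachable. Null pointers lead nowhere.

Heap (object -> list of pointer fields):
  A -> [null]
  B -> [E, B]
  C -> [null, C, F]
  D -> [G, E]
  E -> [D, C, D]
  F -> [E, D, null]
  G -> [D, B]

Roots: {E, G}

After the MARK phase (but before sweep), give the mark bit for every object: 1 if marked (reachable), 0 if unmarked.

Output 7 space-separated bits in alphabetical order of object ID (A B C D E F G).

Roots: E G
Mark E: refs=D C D, marked=E
Mark G: refs=D B, marked=E G
Mark D: refs=G E, marked=D E G
Mark C: refs=null C F, marked=C D E G
Mark B: refs=E B, marked=B C D E G
Mark F: refs=E D null, marked=B C D E F G
Unmarked (collected): A

Answer: 0 1 1 1 1 1 1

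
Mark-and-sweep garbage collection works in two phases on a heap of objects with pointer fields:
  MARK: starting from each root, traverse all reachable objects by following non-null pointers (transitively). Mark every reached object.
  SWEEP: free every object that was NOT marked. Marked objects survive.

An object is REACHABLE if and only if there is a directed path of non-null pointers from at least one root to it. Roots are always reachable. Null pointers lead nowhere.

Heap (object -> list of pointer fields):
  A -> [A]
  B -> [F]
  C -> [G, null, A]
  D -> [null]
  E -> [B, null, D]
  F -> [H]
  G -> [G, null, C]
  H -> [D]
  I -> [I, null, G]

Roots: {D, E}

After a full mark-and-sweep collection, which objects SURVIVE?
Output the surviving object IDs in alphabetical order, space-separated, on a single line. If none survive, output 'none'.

Answer: B D E F H

Derivation:
Roots: D E
Mark D: refs=null, marked=D
Mark E: refs=B null D, marked=D E
Mark B: refs=F, marked=B D E
Mark F: refs=H, marked=B D E F
Mark H: refs=D, marked=B D E F H
Unmarked (collected): A C G I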